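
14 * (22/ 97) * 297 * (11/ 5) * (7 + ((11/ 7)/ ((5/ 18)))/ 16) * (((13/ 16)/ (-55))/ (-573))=29149263/ 74108000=0.39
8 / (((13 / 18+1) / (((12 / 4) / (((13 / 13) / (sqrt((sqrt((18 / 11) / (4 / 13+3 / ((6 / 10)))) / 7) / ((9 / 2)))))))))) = 144 * 39^(1 / 4) * 506^(3 / 4) * sqrt(7) / 54901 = 1.85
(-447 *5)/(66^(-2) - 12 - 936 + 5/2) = 9735660/4118597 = 2.36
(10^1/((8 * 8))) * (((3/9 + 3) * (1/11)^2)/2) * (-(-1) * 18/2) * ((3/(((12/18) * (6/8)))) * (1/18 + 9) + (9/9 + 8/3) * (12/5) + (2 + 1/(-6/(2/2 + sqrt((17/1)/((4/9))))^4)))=-521105/123904- 11775 * sqrt(17)/15488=-7.34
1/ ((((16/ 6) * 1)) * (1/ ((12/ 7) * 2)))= 9/ 7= 1.29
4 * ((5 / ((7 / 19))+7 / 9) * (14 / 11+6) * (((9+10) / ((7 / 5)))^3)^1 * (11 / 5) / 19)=2610752000 / 21609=120817.81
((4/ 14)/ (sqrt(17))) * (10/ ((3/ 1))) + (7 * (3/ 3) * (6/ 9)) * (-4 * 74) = -4144/ 3 + 20 * sqrt(17)/ 357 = -1381.10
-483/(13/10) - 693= -13839/13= -1064.54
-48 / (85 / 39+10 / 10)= -468 / 31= -15.10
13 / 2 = 6.50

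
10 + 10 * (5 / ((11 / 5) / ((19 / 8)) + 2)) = 3765 / 139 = 27.09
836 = 836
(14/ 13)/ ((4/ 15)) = 105/ 26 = 4.04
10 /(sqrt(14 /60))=10 * sqrt(210) /7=20.70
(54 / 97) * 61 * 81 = 266814 / 97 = 2750.66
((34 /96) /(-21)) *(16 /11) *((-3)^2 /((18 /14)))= -17 /99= -0.17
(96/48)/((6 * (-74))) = -1/222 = -0.00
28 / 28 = 1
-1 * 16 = -16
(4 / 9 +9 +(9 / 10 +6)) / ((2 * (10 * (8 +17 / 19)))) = 27949 / 304200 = 0.09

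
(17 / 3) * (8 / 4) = 11.33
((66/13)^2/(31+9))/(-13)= -1089/21970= -0.05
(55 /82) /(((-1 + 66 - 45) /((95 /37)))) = 1045 /12136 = 0.09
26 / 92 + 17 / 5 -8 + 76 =71.68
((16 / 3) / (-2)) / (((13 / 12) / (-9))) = 288 / 13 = 22.15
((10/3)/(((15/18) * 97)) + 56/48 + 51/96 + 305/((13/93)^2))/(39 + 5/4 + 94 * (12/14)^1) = 171970965565/1330980456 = 129.21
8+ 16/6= 32/3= 10.67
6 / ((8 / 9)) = 27 / 4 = 6.75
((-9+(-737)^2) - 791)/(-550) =-542369/550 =-986.13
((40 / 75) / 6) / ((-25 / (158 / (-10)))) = 316 / 5625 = 0.06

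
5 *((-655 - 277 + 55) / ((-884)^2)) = -4385 / 781456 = -0.01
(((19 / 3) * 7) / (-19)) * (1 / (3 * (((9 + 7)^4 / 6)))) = -7 / 98304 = -0.00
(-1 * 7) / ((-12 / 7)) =49 / 12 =4.08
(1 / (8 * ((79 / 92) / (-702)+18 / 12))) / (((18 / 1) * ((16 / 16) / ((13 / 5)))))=11661 / 967970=0.01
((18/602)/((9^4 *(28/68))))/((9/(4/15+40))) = 10268/207360405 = 0.00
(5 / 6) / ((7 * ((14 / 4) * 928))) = 5 / 136416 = 0.00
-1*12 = -12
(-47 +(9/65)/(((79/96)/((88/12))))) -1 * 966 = -5195419/5135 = -1011.77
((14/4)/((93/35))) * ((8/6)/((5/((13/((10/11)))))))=5.02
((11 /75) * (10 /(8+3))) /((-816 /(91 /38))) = -91 /232560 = -0.00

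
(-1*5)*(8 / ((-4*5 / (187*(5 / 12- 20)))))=-43945 / 6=-7324.17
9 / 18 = 1 / 2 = 0.50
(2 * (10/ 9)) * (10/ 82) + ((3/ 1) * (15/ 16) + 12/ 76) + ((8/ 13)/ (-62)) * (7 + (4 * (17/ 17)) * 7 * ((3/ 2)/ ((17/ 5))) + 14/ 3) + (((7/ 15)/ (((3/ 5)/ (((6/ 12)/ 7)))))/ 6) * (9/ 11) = 3.01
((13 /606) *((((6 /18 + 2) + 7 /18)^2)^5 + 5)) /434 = 1037531542238686573 /939047162471018496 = 1.10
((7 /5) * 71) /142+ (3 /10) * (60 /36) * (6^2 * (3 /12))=26 /5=5.20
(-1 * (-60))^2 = 3600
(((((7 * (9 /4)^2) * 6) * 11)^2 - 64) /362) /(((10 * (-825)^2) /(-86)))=-602167571 /3153744000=-0.19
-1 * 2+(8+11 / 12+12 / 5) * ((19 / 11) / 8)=2341 / 5280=0.44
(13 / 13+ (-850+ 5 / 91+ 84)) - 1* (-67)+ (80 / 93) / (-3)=-17727407 / 25389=-698.23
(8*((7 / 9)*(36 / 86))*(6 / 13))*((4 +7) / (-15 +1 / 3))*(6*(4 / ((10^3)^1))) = -1512 / 69875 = -0.02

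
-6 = -6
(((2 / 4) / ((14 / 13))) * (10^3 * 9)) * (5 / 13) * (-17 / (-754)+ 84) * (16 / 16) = 356360625 / 2639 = 135036.24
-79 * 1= -79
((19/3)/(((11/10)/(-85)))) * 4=-64600/33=-1957.58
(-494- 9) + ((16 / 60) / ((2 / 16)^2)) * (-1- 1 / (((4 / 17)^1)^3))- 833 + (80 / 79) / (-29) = -30507356 / 11455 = -2663.23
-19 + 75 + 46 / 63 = 3574 / 63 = 56.73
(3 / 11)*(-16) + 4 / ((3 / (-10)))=-584 / 33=-17.70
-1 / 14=-0.07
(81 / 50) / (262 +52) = 81 / 15700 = 0.01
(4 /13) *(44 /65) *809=142384 /845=168.50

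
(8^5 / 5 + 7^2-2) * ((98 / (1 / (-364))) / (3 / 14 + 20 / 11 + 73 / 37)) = -6708158625168 / 114115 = -58784196.86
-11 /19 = -0.58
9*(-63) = -567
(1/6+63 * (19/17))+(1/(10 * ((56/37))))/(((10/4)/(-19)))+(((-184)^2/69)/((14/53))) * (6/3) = 90085949/23800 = 3785.12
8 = 8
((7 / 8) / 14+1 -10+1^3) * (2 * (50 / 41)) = -3175 / 164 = -19.36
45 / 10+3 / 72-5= -11 / 24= -0.46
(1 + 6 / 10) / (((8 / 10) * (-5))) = -2 / 5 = -0.40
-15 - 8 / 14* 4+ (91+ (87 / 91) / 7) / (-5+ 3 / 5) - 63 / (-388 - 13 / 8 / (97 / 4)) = -316816562 / 8373365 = -37.84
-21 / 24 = -7 / 8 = -0.88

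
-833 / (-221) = 49 / 13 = 3.77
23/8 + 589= 4735/8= 591.88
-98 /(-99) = 98 /99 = 0.99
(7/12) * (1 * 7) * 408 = 1666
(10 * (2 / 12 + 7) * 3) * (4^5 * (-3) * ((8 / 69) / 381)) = -1761280 / 8763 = -200.99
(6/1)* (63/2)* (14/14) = 189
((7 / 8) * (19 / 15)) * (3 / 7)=19 / 40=0.48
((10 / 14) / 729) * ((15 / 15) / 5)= 1 / 5103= 0.00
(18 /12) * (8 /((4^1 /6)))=18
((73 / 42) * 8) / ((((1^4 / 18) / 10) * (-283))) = -17520 / 1981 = -8.84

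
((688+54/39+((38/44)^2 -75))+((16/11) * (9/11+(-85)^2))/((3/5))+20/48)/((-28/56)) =-36265.36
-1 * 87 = -87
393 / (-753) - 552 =-138683 / 251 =-552.52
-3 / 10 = -0.30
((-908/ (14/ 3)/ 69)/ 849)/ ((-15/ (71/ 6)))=16117/ 6151005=0.00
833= 833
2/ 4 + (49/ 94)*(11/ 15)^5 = 21791062/ 35690625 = 0.61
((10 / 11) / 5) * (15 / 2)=15 / 11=1.36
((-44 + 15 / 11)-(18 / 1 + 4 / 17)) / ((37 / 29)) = -330107 / 6919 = -47.71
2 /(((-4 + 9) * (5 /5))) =2 /5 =0.40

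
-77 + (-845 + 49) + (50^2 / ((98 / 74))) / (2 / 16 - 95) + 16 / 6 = -11036189 / 12397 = -890.23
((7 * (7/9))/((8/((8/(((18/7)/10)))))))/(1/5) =8575/81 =105.86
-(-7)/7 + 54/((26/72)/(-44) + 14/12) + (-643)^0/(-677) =47.61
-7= -7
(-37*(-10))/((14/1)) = 185/7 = 26.43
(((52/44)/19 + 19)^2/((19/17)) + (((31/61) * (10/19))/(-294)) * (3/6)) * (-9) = -14517284682639/4961375342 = -2926.06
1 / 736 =0.00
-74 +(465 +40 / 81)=31711 / 81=391.49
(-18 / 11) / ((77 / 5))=-90 / 847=-0.11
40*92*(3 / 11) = 11040 / 11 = 1003.64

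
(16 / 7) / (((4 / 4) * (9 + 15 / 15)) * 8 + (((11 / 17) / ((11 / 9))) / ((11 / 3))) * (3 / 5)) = 14960 / 524167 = 0.03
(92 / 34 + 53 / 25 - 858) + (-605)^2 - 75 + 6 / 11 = 1706830211 / 4675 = 365097.37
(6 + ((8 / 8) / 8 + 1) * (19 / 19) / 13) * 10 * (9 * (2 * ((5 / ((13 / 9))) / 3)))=427275 / 338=1264.13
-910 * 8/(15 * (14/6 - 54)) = 9.39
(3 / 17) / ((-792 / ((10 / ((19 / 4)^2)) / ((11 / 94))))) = -1880 / 2227731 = -0.00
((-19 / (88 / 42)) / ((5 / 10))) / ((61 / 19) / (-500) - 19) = 631750 / 662057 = 0.95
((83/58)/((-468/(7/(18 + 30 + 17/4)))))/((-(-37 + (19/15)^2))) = -14525/1255014904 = -0.00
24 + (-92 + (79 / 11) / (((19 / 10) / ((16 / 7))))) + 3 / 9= -259069 / 4389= -59.03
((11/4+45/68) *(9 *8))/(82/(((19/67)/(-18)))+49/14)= -158688/3360067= -0.05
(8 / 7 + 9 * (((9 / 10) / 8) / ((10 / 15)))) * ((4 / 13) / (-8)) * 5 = -2981 / 5824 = -0.51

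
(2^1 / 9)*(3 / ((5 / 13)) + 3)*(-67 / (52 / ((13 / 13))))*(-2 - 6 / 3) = 804 / 65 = 12.37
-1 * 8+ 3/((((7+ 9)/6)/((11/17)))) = -989/136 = -7.27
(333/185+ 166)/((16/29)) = 24331/80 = 304.14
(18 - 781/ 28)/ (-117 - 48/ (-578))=80053/ 946092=0.08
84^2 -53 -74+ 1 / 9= 62362 / 9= 6929.11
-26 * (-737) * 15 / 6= 47905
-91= -91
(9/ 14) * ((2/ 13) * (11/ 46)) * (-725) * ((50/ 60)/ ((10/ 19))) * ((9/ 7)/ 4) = -4091175/ 468832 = -8.73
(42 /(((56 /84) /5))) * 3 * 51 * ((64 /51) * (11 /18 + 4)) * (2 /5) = 111552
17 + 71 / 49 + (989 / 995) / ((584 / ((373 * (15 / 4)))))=474464915 / 22778336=20.83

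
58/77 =0.75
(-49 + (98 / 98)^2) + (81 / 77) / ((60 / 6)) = -36879 / 770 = -47.89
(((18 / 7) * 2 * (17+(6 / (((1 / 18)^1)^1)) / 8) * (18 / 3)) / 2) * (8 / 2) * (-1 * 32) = -421632 / 7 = -60233.14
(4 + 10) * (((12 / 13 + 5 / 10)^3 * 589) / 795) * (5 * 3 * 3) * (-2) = -626526957 / 232882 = -2690.32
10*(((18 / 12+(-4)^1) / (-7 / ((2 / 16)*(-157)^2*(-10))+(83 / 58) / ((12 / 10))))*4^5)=-1097965056000 / 51156419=-21462.90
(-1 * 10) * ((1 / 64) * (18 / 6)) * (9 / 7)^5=-885735 / 537824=-1.65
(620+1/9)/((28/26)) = 72553/126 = 575.82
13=13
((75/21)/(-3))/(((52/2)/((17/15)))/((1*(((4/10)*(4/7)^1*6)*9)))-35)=2040/56791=0.04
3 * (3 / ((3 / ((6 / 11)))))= 18 / 11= 1.64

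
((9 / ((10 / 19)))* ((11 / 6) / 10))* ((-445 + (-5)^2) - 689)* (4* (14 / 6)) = -1622467 / 50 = -32449.34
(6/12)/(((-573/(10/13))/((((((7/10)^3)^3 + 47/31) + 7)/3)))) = -265250961817/138551400000000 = -0.00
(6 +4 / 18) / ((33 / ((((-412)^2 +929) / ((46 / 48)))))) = 25487168 / 759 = 33579.93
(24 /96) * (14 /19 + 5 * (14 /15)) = 77 /57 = 1.35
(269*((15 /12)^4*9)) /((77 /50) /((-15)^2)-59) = -8511328125 /84950144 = -100.19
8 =8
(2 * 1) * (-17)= -34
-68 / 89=-0.76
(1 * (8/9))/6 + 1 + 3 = 4.15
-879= -879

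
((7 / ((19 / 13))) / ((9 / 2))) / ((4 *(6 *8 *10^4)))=91 / 164160000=0.00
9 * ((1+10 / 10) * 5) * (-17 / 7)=-1530 / 7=-218.57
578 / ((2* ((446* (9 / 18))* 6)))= 289 / 1338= 0.22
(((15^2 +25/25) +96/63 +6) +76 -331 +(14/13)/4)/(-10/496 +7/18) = -4307388/74893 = -57.51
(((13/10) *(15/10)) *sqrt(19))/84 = 0.10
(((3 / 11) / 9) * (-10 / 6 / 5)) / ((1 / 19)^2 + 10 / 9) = -361 / 39809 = -0.01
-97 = -97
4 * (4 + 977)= 3924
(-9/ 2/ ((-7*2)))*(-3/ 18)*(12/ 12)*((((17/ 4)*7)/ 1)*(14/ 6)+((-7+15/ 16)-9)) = -2609/ 896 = -2.91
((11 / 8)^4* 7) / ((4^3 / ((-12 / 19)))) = -307461 / 1245184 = -0.25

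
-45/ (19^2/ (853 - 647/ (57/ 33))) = -409050/ 6859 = -59.64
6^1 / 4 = 3 / 2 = 1.50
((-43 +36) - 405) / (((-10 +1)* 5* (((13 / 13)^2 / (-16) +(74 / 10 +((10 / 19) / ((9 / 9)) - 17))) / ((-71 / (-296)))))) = -1111576 / 4624371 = -0.24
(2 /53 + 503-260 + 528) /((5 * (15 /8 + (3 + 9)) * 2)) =32692 /5883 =5.56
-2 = -2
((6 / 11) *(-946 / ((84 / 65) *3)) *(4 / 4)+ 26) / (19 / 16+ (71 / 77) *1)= -395824 / 7797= -50.77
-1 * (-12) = 12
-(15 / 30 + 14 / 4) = -4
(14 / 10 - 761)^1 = -3798 / 5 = -759.60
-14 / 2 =-7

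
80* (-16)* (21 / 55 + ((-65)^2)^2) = -251336805376 / 11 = -22848800488.73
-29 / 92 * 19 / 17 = -551 / 1564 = -0.35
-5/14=-0.36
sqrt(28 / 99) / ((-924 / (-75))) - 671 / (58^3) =-671 / 195112+ 25 * sqrt(77) / 5082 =0.04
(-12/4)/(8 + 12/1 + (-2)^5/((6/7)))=9/52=0.17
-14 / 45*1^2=-14 / 45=-0.31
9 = 9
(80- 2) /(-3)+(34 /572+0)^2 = -2126407 /81796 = -26.00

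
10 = 10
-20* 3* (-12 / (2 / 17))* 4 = 24480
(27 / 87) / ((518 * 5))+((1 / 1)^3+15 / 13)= 2103197 / 976430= 2.15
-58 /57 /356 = -0.00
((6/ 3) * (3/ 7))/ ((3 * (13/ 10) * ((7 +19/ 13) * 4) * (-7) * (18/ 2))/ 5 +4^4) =-15/ 24626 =-0.00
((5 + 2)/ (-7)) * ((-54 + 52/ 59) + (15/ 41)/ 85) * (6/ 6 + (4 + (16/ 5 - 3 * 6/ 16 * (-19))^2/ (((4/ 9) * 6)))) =6471556321607/ 526374400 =12294.59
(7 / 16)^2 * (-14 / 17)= -343 / 2176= -0.16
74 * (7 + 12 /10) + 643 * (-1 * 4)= -9826 /5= -1965.20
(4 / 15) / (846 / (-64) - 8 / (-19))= -2432 / 116715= -0.02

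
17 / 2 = 8.50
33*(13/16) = 429/16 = 26.81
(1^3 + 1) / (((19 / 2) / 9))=36 / 19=1.89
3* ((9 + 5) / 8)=21 / 4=5.25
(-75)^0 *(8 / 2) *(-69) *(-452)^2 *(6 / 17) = -338327424 / 17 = -19901613.18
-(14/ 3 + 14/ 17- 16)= 536/ 51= 10.51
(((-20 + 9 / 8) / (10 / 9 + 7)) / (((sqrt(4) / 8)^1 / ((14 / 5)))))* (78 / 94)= -371007 / 17155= -21.63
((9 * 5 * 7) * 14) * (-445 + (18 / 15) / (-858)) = -1962456.17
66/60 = 11/10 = 1.10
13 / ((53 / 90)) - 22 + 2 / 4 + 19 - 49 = -3119 / 106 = -29.42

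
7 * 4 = 28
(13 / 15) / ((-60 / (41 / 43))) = -533 / 38700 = -0.01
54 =54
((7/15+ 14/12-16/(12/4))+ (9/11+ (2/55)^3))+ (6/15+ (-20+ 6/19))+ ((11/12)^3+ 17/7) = -725246482183/38236968000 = -18.97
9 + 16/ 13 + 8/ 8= 146/ 13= 11.23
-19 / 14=-1.36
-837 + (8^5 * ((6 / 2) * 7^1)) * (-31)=-21332805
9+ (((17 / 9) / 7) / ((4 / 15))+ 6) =1345 / 84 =16.01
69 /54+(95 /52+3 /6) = 1687 /468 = 3.60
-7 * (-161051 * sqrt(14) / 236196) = 1127357 * sqrt(14) / 236196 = 17.86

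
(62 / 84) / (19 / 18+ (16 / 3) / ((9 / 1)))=279 / 623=0.45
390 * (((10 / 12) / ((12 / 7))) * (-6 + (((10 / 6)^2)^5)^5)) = 202060590471979182825107175755815398025 / 8614775852302231065242988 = 23455118732773.54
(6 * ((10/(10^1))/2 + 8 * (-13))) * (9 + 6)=-9315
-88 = -88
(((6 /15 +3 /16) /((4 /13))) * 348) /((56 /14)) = 53157 /320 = 166.12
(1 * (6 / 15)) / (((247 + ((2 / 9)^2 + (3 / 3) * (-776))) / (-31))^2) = 12610242 / 9178470125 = 0.00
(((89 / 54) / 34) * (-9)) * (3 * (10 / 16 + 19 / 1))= -13973 / 544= -25.69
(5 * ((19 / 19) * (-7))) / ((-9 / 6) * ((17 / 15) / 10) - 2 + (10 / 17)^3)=17195500 / 966121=17.80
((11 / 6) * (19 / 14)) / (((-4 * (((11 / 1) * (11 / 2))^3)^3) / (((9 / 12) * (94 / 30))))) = -7144 / 53071937992425845955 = -0.00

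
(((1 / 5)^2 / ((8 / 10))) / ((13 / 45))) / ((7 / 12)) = 27 / 91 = 0.30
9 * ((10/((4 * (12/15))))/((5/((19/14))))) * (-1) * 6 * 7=-2565/8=-320.62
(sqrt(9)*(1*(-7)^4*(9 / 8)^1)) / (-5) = -64827 / 40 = -1620.68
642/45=214/15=14.27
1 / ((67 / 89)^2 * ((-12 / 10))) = -39605 / 26934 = -1.47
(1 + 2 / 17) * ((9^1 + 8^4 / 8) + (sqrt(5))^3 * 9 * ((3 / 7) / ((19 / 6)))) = 810 * sqrt(5) / 119 + 9899 / 17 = 597.51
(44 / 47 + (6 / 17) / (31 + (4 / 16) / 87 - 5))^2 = 47152777436944 / 52275083482801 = 0.90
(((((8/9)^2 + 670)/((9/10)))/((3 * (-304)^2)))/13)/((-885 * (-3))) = 27167/348797876544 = 0.00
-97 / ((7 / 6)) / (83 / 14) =-1164 / 83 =-14.02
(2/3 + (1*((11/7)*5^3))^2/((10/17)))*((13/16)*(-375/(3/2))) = -31337427875/2352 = -13323736.34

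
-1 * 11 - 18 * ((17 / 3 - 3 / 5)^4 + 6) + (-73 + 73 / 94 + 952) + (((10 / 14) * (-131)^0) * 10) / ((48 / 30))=-82144551607 / 7402500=-11096.87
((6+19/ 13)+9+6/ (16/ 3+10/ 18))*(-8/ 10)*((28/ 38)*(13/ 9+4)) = -56.10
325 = 325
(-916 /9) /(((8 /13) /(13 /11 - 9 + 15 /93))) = 7772947 /6138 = 1266.36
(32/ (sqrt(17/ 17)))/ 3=32/ 3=10.67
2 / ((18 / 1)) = 1 / 9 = 0.11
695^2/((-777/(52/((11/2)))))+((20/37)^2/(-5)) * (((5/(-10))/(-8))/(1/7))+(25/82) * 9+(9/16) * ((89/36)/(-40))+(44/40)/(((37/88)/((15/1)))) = -193695420307471/33192445440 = -5835.53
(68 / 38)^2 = 1156 / 361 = 3.20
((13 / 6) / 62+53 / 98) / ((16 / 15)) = 52475 / 97216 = 0.54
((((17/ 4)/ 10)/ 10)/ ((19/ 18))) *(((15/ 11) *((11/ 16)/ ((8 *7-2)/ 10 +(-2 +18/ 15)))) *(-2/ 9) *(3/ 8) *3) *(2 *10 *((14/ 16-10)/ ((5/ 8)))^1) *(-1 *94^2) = -74016963/ 13984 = -5292.98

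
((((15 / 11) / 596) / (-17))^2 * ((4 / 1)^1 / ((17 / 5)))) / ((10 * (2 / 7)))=1575 / 211166321168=0.00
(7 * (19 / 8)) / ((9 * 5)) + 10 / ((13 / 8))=30529 / 4680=6.52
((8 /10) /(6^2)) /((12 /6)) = 1 /90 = 0.01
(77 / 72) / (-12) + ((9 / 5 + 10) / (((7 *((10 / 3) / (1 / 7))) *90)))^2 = -2888682239 / 32413500000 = -0.09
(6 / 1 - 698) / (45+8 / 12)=-2076 / 137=-15.15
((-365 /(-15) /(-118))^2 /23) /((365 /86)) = 3139 /7205670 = 0.00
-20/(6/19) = -190/3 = -63.33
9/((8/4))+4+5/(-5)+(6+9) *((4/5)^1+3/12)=93/4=23.25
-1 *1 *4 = -4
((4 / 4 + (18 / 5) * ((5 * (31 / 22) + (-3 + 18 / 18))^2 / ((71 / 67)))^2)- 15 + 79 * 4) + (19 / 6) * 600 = 12633925413921 / 2952211240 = 4279.48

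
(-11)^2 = 121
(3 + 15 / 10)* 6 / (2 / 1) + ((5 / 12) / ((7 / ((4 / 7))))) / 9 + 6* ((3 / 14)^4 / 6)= 14008739 / 1037232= 13.51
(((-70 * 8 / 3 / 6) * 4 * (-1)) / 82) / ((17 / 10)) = 5600 / 6273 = 0.89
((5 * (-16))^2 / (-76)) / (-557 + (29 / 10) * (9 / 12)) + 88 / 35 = 39346696 / 14758345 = 2.67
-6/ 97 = -0.06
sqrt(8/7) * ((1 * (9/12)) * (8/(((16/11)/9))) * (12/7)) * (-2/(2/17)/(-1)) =15147 * sqrt(14)/49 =1156.63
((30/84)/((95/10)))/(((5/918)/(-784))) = -102816/19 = -5411.37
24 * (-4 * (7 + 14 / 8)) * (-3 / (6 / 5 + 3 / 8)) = 1600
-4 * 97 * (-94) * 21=765912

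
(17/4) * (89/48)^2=134657/9216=14.61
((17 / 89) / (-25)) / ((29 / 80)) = -272 / 12905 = -0.02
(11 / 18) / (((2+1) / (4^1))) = 22 / 27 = 0.81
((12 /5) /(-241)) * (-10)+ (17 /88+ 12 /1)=260705 /21208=12.29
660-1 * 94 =566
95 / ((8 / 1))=95 / 8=11.88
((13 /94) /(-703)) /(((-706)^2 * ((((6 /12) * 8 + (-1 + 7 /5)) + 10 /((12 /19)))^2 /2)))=-2925 /1516980422072081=-0.00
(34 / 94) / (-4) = -17 / 188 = -0.09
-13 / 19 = -0.68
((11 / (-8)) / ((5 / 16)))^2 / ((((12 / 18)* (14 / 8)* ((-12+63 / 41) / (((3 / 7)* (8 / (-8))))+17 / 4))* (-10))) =-79376 / 1371125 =-0.06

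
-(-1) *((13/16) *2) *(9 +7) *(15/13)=30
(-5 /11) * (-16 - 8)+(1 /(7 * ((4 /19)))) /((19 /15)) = 3525 /308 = 11.44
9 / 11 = 0.82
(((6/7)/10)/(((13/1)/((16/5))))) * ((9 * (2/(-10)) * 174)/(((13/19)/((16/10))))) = -11425536/739375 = -15.45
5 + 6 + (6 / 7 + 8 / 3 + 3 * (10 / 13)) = 4595 / 273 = 16.83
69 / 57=23 / 19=1.21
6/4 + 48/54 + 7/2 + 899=8144/9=904.89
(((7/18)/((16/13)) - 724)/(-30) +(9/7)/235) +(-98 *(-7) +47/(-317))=639756963737/901091520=709.98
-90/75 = -6/5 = -1.20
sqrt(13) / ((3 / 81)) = 97.35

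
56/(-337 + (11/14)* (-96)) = -392/2887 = -0.14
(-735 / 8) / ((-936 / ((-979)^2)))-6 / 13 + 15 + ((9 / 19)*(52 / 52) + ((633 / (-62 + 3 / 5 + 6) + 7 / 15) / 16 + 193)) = 6192854568287 / 65682240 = 94285.07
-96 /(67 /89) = -8544 /67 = -127.52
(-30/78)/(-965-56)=5/13273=0.00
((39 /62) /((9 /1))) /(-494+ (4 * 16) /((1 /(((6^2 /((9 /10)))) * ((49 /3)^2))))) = 0.00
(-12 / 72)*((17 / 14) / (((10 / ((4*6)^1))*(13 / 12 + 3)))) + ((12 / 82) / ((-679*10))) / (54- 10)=-35697699 / 300104420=-0.12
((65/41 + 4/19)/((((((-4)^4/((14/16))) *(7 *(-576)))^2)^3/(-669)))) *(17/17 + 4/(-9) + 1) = -2183839/3148787343320152016400423360738292137984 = -0.00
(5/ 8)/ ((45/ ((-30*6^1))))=-5/ 2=-2.50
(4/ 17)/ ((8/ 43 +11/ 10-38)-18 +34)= -1720/ 151419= -0.01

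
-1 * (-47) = 47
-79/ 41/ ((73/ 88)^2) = -611776/ 218489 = -2.80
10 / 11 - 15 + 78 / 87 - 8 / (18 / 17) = -59573 / 2871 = -20.75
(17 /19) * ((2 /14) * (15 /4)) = 0.48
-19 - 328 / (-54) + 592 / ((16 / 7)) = 6644 / 27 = 246.07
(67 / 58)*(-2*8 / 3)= -536 / 87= -6.16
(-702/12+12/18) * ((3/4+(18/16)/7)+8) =-173153/336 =-515.34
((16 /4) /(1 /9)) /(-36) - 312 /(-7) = 305 /7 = 43.57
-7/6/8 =-7/48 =-0.15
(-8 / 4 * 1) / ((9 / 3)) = -0.67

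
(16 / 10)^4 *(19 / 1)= 77824 / 625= 124.52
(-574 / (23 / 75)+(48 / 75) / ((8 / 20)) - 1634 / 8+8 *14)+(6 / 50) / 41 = -185053019 / 94300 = -1962.39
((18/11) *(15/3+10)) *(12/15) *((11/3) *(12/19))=864/19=45.47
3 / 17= 0.18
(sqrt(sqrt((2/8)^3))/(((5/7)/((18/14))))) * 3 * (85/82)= 459 * sqrt(2)/328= 1.98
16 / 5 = 3.20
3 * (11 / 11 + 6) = 21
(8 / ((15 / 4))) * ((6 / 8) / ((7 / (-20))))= -32 / 7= -4.57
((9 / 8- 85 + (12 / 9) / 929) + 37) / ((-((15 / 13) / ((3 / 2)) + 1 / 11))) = 149448299 / 2742408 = 54.50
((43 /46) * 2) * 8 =344 /23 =14.96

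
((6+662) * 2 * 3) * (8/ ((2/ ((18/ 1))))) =288576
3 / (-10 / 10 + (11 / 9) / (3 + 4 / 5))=-513 / 116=-4.42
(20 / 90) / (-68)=-1 / 306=-0.00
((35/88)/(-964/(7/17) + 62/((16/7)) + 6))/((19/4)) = -0.00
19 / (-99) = -19 / 99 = -0.19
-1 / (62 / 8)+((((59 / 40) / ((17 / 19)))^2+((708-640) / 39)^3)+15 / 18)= 7416886178249 / 850302273600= 8.72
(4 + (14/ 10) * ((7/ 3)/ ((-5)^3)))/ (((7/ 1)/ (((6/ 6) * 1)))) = 7451/ 13125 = 0.57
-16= -16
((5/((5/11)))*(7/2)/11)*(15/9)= 35/6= 5.83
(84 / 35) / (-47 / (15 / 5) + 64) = 36 / 725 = 0.05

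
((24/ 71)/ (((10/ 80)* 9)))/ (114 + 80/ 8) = 16/ 6603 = 0.00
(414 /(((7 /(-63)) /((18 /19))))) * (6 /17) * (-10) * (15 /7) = 60361200 /2261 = 26696.68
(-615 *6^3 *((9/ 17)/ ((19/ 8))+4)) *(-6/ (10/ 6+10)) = 652297536/ 2261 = 288499.57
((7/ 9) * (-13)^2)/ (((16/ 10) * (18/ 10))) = 29575/ 648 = 45.64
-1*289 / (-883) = 289 / 883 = 0.33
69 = 69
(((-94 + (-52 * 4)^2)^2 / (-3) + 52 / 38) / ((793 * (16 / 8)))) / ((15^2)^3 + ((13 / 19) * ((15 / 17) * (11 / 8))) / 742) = -595537701711344 / 17318774451950985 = -0.03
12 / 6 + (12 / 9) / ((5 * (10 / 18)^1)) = 62 / 25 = 2.48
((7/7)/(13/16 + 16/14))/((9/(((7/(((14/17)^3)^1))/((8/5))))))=24565/55188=0.45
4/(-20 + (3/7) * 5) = -28/125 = -0.22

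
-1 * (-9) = 9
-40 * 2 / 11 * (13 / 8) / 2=-65 / 11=-5.91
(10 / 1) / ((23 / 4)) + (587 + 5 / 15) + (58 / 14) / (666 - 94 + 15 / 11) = 1794502265 / 3046281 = 589.08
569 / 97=5.87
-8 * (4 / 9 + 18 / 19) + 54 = 7330 / 171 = 42.87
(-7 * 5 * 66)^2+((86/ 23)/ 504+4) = 30928058827/ 5796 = 5336104.01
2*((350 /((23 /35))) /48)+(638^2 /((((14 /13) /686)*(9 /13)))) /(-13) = -23854388201 /828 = -28809647.59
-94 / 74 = -47 / 37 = -1.27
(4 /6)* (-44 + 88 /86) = -1232 /43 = -28.65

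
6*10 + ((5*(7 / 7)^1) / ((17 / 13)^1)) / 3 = 3125 / 51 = 61.27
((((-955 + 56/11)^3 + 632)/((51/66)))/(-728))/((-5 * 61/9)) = -44960.47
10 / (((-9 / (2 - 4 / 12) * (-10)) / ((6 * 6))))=20 / 3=6.67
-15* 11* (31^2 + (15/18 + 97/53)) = -16854475/106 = -159004.48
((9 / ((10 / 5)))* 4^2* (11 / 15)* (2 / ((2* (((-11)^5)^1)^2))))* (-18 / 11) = -432 / 129687123005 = -0.00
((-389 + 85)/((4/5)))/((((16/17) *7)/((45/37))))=-70.15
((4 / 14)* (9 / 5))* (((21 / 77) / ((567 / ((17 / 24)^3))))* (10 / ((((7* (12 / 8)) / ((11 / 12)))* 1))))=4913 / 64012032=0.00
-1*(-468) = 468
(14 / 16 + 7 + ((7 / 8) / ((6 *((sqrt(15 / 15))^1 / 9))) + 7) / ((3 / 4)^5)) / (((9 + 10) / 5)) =417025 / 36936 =11.29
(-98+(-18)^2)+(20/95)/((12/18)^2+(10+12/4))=519610/2299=226.02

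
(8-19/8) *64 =360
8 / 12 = 2 / 3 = 0.67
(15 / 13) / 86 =15 / 1118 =0.01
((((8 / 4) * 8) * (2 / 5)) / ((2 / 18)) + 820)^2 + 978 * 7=19425694 / 25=777027.76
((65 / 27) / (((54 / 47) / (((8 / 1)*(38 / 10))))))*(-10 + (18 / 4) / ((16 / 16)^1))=-255398 / 729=-350.34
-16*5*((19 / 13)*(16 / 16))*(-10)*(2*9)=273600 / 13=21046.15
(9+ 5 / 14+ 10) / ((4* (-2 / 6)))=-813 / 56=-14.52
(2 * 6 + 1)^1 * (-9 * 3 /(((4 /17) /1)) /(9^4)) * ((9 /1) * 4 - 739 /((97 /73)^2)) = 795468947 /9145548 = 86.98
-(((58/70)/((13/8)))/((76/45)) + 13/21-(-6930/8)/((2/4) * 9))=-2006549/10374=-193.42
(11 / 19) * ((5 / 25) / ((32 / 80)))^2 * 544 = 1496 / 19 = 78.74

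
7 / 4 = 1.75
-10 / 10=-1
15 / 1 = 15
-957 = -957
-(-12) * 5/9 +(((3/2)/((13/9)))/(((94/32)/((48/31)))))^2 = 7497715892/1076284443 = 6.97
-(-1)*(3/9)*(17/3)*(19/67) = 323/603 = 0.54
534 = 534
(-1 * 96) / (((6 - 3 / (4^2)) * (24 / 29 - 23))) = 14848 / 19933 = 0.74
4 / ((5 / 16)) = 12.80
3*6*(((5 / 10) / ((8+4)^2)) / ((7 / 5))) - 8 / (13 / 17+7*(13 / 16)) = -234937 / 196560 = -1.20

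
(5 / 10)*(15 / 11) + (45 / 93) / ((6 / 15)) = 1.89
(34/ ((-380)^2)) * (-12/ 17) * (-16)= 24/ 9025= 0.00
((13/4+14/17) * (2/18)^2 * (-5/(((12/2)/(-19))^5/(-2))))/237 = -3429397115/5075379648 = -0.68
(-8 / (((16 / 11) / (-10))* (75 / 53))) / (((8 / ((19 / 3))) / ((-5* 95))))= -1052315 / 72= -14615.49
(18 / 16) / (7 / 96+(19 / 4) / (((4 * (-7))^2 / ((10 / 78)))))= 137592 / 9013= 15.27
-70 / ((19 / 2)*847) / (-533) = 20 / 1225367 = 0.00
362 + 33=395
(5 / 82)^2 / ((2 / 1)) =25 / 13448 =0.00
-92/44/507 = -23/5577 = -0.00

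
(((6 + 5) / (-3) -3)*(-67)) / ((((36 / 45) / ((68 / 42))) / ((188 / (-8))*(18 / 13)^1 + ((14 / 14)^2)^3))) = -23349500 / 819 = -28509.77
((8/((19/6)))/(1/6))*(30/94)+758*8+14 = 5431974/893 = 6082.84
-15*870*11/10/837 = -1595/93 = -17.15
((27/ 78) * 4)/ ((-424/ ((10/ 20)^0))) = -9/ 2756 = -0.00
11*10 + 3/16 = 1763/16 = 110.19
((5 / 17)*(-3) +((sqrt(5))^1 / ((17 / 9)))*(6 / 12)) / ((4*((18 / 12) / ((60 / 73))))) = -150 / 1241 +45*sqrt(5) / 1241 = -0.04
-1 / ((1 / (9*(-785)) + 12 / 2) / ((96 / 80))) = -8478 / 42389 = -0.20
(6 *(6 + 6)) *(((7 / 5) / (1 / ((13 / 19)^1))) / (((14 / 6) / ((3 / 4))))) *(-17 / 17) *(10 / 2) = -2106 / 19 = -110.84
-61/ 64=-0.95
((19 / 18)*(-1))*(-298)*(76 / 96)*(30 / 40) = 53789 / 288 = 186.77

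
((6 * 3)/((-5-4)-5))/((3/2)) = -6/7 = -0.86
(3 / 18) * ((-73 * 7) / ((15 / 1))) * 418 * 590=-1400253.56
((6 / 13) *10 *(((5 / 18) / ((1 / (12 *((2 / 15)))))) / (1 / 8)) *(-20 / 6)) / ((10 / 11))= -7040 / 117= -60.17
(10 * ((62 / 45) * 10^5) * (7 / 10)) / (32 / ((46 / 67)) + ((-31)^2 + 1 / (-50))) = 9982000000 / 10428543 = 957.18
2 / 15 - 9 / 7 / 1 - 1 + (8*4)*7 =221.85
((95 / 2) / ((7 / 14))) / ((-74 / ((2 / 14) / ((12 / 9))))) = -285 / 2072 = -0.14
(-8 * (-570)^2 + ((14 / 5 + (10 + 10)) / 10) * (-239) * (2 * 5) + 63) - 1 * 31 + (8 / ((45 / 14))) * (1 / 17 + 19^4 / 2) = -1868466454 / 765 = -2442439.81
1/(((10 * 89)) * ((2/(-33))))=-33/1780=-0.02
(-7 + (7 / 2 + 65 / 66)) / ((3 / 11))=-9.22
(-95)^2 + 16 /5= 45141 /5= 9028.20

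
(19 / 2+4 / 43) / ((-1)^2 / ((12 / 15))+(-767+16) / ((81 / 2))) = -133650 / 240929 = -0.55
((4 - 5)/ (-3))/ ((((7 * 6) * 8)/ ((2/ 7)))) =1/ 3528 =0.00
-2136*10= -21360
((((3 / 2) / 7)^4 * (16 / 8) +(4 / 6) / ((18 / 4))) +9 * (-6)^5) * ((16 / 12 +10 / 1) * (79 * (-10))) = 243719200084375 / 388962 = 626588715.82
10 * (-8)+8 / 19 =-79.58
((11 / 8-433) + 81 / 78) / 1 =-44781 / 104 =-430.59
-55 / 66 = -5 / 6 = -0.83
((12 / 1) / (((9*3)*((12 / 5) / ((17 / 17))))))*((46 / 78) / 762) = 115 / 802386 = 0.00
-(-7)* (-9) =-63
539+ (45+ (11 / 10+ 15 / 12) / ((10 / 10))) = 11727 / 20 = 586.35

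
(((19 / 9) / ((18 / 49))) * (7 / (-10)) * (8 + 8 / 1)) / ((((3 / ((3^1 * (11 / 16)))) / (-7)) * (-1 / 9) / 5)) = -501809 / 36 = -13939.14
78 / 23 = 3.39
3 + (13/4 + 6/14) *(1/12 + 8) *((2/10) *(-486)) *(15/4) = -2427141/224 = -10835.45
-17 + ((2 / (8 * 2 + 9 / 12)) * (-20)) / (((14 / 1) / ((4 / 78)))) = -17.01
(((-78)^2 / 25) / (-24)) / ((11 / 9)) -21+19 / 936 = -7535659 / 257400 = -29.28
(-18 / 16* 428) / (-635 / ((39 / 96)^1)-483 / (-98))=87633 / 283583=0.31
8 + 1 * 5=13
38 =38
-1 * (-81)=81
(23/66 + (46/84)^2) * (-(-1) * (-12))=-12581/1617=-7.78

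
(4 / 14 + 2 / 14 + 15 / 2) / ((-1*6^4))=-37 / 6048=-0.01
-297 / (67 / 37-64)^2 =-45177 / 588289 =-0.08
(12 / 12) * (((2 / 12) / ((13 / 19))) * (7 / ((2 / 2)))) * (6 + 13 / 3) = 4123 / 234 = 17.62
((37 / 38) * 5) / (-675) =-37 / 5130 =-0.01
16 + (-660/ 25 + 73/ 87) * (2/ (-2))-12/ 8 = 34853/ 870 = 40.06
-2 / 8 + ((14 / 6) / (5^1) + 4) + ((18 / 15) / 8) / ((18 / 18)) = 131 / 30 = 4.37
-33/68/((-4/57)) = 1881/272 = 6.92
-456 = -456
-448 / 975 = -0.46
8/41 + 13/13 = 49/41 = 1.20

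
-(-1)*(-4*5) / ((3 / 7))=-46.67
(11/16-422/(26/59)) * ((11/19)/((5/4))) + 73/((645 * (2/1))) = -282403117/637260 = -443.15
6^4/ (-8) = -162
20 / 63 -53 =-3319 / 63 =-52.68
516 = 516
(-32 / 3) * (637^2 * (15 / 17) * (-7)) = 454461280 / 17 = 26733016.47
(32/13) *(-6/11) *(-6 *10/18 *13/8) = 80/11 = 7.27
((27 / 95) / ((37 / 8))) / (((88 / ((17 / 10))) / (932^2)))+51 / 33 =199647983 / 193325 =1032.71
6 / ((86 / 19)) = 57 / 43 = 1.33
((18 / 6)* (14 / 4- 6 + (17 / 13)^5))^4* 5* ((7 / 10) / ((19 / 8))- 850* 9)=-27509163498942223849797312704241 / 2888754493781881514697752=-9522845.77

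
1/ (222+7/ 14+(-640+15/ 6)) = -1/ 415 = -0.00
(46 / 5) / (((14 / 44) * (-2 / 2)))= -1012 / 35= -28.91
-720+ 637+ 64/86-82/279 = -82.55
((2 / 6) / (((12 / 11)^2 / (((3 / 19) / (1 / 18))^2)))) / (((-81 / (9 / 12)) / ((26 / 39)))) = -121 / 8664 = -0.01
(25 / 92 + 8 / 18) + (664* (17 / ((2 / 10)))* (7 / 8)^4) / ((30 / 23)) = 5376607865 / 211968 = 25365.19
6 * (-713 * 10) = -42780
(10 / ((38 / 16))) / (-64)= -5 / 76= -0.07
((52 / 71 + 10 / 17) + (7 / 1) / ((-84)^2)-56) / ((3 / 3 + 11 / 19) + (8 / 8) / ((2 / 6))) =-1263970763 / 105849072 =-11.94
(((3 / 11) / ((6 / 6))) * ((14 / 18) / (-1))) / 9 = -7 / 297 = -0.02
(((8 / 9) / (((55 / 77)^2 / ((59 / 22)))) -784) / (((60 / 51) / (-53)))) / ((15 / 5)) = 434470309 / 37125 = 11702.90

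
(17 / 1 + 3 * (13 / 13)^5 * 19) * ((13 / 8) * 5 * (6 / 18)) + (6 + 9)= 215.42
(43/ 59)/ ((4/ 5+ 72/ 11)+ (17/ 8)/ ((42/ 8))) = 99330/ 1056277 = 0.09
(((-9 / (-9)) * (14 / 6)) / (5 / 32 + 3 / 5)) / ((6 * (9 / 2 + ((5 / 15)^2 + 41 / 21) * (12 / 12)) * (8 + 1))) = 7840 / 900603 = 0.01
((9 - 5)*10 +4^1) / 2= 22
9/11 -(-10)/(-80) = 61/88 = 0.69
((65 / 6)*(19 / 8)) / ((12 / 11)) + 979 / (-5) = -495979 / 2880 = -172.21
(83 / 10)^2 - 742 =-67311 / 100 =-673.11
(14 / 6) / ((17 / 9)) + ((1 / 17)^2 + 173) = 50355 / 289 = 174.24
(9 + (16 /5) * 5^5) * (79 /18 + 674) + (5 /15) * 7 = 122219941 /18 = 6789996.72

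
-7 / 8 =-0.88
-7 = -7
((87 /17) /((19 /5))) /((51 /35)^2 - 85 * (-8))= 532875 /269899123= 0.00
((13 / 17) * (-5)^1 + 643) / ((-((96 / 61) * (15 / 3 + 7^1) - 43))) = 662826 / 25007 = 26.51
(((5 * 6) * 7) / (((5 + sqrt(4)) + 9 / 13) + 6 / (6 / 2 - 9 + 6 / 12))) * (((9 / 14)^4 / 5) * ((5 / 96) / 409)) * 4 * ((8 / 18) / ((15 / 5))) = 173745 / 2118894848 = 0.00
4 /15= 0.27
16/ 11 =1.45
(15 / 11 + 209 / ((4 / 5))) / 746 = 11555 / 32824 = 0.35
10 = 10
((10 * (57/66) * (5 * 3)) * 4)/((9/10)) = 19000/33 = 575.76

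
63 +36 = 99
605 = 605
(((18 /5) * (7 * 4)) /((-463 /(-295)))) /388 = 7434 /44911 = 0.17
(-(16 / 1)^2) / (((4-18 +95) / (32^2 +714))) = -444928 / 81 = -5492.94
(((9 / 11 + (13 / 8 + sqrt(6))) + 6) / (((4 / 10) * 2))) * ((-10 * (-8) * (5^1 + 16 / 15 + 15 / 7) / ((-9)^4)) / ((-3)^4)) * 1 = 17240 * sqrt(6) / 11160261 + 1601165 / 122762871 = 0.02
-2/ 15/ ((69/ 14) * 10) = -14/ 5175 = -0.00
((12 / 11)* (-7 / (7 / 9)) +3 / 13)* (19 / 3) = -8683 / 143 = -60.72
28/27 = 1.04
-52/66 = -26/33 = -0.79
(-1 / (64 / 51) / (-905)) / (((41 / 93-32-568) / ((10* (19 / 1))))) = -0.00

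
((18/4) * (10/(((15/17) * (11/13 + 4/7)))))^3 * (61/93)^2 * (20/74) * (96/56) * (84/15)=440839589628256/8481091197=51979.11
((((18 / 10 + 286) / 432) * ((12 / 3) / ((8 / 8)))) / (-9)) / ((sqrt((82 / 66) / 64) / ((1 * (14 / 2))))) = -14.88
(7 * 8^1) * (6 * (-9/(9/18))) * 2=-12096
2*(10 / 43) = 20 / 43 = 0.47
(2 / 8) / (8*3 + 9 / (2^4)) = 4 / 393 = 0.01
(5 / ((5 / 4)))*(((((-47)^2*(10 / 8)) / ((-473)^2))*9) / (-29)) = -99405 / 6488141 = -0.02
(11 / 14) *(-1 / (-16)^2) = -11 / 3584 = -0.00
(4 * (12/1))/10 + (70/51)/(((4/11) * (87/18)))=13757/2465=5.58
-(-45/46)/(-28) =-45/1288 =-0.03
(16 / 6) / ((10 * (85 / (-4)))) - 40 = -51016 / 1275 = -40.01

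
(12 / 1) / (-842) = -6 / 421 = -0.01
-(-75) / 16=4.69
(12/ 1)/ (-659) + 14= 9214/ 659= 13.98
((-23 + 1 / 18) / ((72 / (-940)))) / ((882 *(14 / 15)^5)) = 43328125 / 90354432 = 0.48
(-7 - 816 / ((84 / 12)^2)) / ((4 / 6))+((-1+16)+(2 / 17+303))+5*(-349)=-2436295 / 1666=-1462.36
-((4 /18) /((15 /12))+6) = -6.18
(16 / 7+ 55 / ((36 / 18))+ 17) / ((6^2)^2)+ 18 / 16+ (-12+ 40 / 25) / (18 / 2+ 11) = 290803 / 453600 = 0.64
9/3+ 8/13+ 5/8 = 4.24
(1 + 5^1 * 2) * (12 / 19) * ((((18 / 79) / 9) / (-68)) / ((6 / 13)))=-143 / 25517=-0.01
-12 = -12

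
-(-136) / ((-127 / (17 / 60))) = -578 / 1905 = -0.30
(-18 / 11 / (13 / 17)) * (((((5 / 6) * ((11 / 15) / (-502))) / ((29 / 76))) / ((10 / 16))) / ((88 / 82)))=52972 / 5204485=0.01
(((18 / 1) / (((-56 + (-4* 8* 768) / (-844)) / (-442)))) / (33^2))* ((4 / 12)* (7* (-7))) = -2284919 / 514734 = -4.44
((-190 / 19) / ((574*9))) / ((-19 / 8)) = 40 / 49077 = 0.00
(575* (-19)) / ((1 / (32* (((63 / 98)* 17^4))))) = -131395237200 / 7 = -18770748171.43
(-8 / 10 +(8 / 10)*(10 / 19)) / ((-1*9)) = 4 / 95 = 0.04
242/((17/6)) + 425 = 8677/17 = 510.41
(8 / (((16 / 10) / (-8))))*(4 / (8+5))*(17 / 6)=-1360 / 39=-34.87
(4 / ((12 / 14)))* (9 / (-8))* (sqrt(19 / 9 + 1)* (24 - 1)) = -161* sqrt(7) / 2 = -212.98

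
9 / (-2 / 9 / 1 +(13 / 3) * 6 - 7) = 81 / 169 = 0.48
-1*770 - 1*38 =-808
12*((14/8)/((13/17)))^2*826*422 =3702096069/169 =21905893.90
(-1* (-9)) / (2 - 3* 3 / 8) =72 / 7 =10.29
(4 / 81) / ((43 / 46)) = 184 / 3483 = 0.05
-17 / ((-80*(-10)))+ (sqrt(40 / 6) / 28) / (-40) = -17 / 800 - sqrt(15) / 1680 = -0.02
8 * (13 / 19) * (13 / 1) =1352 / 19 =71.16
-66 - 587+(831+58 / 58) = 179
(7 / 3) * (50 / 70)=5 / 3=1.67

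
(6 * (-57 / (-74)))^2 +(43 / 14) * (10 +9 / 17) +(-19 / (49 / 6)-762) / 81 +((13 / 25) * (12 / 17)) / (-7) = 44.21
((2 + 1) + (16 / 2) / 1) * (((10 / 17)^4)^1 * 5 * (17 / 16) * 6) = 206250 / 4913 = 41.98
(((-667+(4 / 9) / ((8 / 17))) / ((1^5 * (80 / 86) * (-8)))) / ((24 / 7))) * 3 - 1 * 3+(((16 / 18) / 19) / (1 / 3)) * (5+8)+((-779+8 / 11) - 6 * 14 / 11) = -708.77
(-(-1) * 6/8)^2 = 9/16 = 0.56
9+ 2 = 11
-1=-1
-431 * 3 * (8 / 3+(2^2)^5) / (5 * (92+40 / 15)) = -199122 / 71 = -2804.54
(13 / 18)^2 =169 / 324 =0.52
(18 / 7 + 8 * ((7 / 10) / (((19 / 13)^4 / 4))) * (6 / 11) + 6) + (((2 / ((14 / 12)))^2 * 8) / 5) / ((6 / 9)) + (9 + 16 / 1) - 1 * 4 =39.30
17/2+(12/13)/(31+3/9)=10423/1222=8.53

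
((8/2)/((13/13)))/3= 4/3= 1.33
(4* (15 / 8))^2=225 / 4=56.25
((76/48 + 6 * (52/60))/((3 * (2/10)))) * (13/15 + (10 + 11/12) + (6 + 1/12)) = 27269/135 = 201.99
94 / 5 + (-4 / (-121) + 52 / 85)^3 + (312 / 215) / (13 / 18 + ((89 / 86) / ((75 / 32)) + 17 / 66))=3306110503613878306 / 164572430060941375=20.09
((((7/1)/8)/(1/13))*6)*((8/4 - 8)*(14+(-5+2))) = -9009/2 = -4504.50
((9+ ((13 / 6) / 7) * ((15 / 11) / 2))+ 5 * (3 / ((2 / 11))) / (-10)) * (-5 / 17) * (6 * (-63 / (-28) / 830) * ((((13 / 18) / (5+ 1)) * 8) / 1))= -481 / 108647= -0.00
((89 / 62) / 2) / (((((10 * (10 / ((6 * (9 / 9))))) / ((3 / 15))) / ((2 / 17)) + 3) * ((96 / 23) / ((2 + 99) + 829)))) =30705 / 136576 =0.22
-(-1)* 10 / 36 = 0.28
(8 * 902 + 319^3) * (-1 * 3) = -97406925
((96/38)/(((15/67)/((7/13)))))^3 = 422550360064/1883652875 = 224.32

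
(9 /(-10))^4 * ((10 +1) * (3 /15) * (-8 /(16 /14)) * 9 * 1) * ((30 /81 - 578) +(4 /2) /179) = 47010770037 /895000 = 52526.00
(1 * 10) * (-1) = -10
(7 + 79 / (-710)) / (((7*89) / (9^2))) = 396171 / 442330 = 0.90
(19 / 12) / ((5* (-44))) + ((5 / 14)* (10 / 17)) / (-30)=-1487 / 104720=-0.01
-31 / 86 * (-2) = 31 / 43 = 0.72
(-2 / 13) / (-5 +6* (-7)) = 2 / 611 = 0.00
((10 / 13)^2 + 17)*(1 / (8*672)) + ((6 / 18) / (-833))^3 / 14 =0.00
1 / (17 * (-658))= -0.00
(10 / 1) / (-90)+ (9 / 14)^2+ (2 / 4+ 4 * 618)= 4362023 / 1764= 2472.80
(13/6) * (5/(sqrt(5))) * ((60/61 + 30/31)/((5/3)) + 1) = 53365 * sqrt(5)/11346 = 10.52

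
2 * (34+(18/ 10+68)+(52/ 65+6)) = 1106/ 5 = 221.20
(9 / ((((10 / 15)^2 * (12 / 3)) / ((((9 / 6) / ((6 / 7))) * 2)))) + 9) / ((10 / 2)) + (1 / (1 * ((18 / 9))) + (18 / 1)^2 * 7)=2273.84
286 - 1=285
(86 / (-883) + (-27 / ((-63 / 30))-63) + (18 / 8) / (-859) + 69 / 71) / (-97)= 74295409915 / 146265527492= 0.51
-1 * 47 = -47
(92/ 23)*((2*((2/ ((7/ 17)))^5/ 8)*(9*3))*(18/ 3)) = 7360538688/ 16807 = 437944.83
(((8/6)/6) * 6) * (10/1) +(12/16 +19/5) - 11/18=3109/180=17.27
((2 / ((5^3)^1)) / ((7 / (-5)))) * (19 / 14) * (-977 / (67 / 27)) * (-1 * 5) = -501201 / 16415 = -30.53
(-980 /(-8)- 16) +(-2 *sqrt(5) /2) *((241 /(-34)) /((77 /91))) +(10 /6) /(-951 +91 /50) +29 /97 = 3133 *sqrt(5) /374 +2949860563 /27621138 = 125.53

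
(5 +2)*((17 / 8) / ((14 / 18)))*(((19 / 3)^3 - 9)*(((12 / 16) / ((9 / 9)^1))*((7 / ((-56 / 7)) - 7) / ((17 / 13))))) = -677313 / 32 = -21166.03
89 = 89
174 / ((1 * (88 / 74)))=3219 / 22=146.32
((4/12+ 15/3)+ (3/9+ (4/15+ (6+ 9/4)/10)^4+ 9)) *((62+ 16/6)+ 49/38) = 25081729225999/23639040000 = 1061.03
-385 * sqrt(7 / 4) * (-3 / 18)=385 * sqrt(7) / 12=84.88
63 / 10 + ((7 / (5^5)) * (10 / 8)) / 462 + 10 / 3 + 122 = 21719501 / 165000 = 131.63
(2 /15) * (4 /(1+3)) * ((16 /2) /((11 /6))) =32 /55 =0.58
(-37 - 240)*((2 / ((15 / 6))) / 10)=-22.16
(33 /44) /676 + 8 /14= 10837 /18928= 0.57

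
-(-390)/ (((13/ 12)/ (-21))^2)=1905120/ 13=146547.69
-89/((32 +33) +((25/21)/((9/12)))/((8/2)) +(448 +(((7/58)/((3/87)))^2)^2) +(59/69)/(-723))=-165757872/1235656291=-0.13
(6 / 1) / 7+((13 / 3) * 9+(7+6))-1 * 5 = 335 / 7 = 47.86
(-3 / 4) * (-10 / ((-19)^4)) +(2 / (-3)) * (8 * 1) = -4170227 / 781926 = -5.33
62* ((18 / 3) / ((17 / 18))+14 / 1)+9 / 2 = 1266.38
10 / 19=0.53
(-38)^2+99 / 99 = 1445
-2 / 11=-0.18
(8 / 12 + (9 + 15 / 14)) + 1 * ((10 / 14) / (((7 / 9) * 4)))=6449 / 588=10.97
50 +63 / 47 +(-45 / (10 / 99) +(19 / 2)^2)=-57135 / 188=-303.91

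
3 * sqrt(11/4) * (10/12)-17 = -17 + 5 * sqrt(11)/4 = -12.85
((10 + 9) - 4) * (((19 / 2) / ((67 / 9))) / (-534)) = -855 / 23852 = -0.04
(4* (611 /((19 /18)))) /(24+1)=43992 /475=92.61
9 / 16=0.56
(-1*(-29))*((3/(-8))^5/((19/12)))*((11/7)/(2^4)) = -232551/17432576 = -0.01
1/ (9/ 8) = 8/ 9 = 0.89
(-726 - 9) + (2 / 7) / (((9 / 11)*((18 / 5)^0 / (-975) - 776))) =-11678143585 / 15888621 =-735.00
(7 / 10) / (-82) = -7 / 820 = -0.01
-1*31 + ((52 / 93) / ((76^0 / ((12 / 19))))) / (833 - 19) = -7431309 / 239723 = -31.00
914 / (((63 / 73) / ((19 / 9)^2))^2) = 634755276626 / 26040609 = 24375.59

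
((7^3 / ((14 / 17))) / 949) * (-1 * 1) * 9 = -7497 / 1898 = -3.95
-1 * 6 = -6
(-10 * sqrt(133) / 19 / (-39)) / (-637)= -10 * sqrt(133) / 472017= -0.00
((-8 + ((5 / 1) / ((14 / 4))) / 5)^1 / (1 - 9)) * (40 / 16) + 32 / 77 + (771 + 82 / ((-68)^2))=68881405 / 89012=773.84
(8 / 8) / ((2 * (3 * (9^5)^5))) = 1 / 4307387926151115532621494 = 0.00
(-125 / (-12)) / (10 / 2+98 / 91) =1625 / 948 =1.71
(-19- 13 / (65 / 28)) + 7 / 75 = -1838 / 75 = -24.51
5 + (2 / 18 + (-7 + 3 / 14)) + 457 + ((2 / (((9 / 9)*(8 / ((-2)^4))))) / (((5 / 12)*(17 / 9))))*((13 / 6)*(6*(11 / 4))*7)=18498143 / 10710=1727.18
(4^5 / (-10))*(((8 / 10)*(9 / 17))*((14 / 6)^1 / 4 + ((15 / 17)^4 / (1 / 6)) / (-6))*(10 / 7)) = 1.41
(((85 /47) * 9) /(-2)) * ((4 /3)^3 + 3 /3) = -7735 /282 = -27.43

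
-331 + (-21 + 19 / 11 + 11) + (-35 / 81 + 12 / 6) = -300895 / 891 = -337.70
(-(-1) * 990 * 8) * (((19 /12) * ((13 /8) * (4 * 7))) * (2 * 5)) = 5705700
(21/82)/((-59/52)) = -546/2419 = -0.23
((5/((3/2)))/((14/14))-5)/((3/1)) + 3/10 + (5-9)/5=-19/18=-1.06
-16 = -16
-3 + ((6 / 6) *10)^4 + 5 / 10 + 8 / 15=299941 / 30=9998.03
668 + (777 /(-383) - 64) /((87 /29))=742243 /1149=645.99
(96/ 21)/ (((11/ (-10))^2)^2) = 320000/ 102487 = 3.12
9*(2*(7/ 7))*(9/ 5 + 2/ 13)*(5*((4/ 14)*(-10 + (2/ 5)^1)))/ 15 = -32.15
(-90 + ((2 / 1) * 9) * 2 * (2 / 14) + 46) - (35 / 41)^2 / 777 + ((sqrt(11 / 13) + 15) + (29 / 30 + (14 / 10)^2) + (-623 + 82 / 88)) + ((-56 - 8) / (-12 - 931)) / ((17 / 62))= -361078527288163 / 561769523700 + sqrt(143) / 13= -641.83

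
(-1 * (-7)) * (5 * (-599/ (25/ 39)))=-32705.40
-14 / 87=-0.16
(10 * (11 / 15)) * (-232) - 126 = -5482 / 3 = -1827.33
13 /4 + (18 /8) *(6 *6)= 337 /4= 84.25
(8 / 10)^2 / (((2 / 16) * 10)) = 64 / 125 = 0.51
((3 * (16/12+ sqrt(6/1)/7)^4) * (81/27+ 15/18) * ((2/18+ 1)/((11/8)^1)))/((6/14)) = 12335360 * sqrt(6)/392931+ 801860960/8251551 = 174.07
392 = 392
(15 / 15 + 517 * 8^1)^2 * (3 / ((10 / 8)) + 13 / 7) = 364300083 / 5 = 72860016.60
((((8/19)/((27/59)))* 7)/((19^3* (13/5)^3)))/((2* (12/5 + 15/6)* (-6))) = -147500/162340739379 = -0.00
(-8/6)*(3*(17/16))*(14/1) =-119/2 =-59.50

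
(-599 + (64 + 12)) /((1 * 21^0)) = -523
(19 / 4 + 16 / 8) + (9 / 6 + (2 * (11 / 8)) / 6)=8.71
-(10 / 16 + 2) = -21 / 8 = -2.62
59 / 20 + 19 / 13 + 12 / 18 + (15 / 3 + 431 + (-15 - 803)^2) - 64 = 522210841 / 780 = 669501.08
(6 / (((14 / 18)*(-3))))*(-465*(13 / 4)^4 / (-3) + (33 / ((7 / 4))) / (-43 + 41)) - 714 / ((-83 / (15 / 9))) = -23128462703 / 520576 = -44428.60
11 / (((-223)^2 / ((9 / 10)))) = 99 / 497290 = 0.00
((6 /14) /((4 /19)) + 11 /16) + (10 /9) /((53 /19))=3.12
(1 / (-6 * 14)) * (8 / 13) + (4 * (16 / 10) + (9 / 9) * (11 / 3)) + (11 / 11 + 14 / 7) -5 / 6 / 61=2172497 / 166530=13.05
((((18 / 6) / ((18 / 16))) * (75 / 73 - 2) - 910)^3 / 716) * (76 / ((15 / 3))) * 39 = -1971794107597567864 / 3133531935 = -629256107.33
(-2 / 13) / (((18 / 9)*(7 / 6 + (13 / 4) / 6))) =-24 / 533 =-0.05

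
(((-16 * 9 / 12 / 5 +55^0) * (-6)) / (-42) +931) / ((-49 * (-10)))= 2327 / 1225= 1.90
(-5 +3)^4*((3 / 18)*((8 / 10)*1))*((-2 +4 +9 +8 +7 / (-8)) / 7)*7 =116 / 3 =38.67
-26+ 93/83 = -2065/83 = -24.88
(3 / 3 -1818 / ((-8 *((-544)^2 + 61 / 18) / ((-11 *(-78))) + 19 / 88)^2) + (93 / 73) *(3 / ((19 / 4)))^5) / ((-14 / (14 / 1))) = -12236443855259028052171 / 10849957789466014796875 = -1.13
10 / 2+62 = 67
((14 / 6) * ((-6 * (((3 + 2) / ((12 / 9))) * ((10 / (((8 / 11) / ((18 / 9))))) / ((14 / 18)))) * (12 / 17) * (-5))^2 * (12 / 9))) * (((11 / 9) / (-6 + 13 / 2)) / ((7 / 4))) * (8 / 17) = 3881196000000 / 240737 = 16122141.59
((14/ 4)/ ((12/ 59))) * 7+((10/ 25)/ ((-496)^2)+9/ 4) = 226411603/ 1845120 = 122.71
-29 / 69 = -0.42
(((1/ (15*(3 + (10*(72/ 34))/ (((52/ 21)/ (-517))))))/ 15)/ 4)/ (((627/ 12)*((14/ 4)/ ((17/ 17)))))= -442/ 321428524725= -0.00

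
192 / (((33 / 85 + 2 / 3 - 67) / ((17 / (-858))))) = 0.06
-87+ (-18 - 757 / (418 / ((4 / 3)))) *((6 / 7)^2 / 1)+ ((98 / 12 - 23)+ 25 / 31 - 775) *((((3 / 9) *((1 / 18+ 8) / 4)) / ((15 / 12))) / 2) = -313.87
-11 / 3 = -3.67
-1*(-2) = 2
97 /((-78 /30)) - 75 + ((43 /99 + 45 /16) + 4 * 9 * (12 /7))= -6824723 /144144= -47.35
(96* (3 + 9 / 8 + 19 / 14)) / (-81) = -1228 / 189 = -6.50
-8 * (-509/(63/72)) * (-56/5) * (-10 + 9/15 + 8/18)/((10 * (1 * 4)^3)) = 820508/1125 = 729.34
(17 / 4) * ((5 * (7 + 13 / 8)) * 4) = 5865 / 8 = 733.12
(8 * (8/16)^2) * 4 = 8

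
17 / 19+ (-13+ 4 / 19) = -226 / 19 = -11.89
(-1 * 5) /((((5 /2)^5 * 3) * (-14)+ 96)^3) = 20480 /263239153536969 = 0.00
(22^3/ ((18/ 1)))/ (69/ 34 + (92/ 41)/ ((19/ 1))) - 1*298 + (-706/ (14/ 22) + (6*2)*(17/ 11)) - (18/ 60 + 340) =-573015823801/ 394171470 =-1453.72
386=386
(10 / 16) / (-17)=-5 / 136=-0.04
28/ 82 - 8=-314/ 41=-7.66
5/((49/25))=125/49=2.55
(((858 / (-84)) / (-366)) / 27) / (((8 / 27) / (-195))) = -9295 / 13664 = -0.68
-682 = -682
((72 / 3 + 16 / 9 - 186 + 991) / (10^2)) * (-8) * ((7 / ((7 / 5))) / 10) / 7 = -7477 / 1575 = -4.75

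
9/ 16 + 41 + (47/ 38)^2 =248901/ 5776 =43.09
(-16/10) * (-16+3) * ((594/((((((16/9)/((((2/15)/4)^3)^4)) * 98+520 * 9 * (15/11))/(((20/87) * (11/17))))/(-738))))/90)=-5675384/34868696940000002403375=-0.00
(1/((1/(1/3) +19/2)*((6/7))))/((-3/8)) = -56/225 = -0.25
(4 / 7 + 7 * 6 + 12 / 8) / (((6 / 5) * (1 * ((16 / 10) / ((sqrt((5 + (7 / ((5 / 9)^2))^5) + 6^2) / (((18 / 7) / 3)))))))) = 617 * sqrt(14650696454558) / 36000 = 65601.20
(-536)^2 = 287296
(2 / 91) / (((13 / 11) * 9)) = 22 / 10647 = 0.00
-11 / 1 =-11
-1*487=-487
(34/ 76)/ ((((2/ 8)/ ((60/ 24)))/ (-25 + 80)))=4675/ 19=246.05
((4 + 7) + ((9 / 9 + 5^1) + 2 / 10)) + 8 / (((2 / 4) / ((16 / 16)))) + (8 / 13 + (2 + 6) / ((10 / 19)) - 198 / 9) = 1756 / 65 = 27.02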